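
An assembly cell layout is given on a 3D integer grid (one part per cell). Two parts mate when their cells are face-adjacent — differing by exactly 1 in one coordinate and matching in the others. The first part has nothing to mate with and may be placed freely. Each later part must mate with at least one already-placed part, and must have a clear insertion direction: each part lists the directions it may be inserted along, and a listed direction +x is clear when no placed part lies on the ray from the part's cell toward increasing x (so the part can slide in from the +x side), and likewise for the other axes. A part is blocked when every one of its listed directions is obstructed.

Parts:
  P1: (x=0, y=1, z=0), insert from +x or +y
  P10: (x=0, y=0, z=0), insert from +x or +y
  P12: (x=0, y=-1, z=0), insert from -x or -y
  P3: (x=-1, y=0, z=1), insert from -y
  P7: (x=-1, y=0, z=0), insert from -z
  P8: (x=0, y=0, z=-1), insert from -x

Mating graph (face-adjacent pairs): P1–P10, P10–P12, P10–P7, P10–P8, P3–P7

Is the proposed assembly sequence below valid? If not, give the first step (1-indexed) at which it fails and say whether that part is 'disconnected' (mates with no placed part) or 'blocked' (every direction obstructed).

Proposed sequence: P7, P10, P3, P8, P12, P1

1. P7@(-1, 0, 0) [-z clear] — {P7}
2. P10@(0, 0, 0) [+x clear] — {P10, P7}
3. P3@(-1, 0, 1) [-y clear] — {P10, P3, P7}
4. P8@(0, 0, -1) [-x clear] — {P10, P3, P7, P8}
5. P12@(0, -1, 0) [-x clear] — {P10, P12, P3, P7, P8}
6. P1@(0, 1, 0) [+x clear] — {P1, P10, P12, P3, P7, P8}

Valid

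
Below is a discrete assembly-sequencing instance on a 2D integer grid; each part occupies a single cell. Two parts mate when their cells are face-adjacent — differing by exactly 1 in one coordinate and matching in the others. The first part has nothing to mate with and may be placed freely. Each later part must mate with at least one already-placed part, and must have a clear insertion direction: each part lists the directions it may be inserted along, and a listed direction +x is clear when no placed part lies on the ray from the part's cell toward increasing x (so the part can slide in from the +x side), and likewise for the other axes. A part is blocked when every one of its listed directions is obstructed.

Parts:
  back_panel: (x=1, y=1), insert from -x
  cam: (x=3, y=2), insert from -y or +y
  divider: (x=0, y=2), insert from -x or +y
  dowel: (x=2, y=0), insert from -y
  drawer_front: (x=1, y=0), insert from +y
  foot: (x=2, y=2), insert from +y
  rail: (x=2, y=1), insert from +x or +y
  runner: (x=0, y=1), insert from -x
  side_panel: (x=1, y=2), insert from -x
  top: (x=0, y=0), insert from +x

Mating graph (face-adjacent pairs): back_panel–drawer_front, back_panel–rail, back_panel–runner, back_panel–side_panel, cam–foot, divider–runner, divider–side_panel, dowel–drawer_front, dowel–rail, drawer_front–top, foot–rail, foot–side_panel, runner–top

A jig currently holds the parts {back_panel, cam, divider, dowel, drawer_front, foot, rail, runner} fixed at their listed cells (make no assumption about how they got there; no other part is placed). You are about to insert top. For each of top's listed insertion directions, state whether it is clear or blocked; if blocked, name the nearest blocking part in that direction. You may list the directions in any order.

+x: blocked by drawer_front

+x: nearest on ray is drawer_front@(1, 0) ⇒ blocked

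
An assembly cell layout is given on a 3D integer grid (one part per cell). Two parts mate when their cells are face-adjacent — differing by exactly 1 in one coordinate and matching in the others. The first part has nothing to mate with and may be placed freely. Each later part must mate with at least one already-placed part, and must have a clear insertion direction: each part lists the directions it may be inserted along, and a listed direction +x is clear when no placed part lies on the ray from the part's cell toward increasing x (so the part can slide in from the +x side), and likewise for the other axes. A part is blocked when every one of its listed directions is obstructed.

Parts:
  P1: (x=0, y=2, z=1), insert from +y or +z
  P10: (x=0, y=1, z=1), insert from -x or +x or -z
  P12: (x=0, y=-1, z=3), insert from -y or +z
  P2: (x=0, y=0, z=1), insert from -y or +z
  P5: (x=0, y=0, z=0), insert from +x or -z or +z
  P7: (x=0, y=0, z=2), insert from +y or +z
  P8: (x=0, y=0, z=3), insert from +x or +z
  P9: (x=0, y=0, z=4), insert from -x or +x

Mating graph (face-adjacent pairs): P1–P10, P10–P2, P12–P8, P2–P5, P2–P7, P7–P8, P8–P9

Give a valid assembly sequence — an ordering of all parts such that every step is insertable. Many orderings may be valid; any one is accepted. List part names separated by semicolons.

1. P2@(0, 0, 1) [-y clear] — {P2}
2. P10@(0, 1, 1) [-x clear] — {P10, P2}
3. P7@(0, 0, 2) [+y clear] — {P10, P2, P7}
4. P5@(0, 0, 0) [+x clear] — {P10, P2, P5, P7}
5. P8@(0, 0, 3) [+x clear] — {P10, P2, P5, P7, P8}
6. P12@(0, -1, 3) [-y clear] — {P10, P12, P2, P5, P7, P8}
7. P9@(0, 0, 4) [-x clear] — {P10, P12, P2, P5, P7, P8, P9}
8. P1@(0, 2, 1) [+y clear] — {P1, P10, P12, P2, P5, P7, P8, P9}

P2; P10; P7; P5; P8; P12; P9; P1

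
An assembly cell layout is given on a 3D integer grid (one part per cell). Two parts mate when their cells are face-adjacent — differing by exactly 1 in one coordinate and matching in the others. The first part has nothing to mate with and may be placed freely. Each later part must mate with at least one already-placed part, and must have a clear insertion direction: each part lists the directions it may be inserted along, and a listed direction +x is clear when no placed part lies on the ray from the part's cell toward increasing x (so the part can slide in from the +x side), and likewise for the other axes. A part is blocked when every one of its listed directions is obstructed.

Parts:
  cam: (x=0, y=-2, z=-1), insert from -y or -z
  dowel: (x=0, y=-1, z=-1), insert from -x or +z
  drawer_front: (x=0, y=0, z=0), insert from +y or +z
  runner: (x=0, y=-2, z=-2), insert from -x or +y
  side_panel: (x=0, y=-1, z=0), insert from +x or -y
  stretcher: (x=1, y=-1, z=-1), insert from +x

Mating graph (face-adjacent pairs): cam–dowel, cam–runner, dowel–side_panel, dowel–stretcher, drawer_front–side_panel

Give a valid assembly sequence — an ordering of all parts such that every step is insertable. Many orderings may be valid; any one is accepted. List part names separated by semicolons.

cam; runner; dowel; stretcher; side_panel; drawer_front

1. cam@(0, -2, -1) [-y clear] — {cam}
2. runner@(0, -2, -2) [-x clear] — {cam, runner}
3. dowel@(0, -1, -1) [-x clear] — {cam, dowel, runner}
4. stretcher@(1, -1, -1) [+x clear] — {cam, dowel, runner, stretcher}
5. side_panel@(0, -1, 0) [+x clear] — {cam, dowel, runner, side_panel, stretcher}
6. drawer_front@(0, 0, 0) [+y clear] — {cam, dowel, drawer_front, runner, side_panel, stretcher}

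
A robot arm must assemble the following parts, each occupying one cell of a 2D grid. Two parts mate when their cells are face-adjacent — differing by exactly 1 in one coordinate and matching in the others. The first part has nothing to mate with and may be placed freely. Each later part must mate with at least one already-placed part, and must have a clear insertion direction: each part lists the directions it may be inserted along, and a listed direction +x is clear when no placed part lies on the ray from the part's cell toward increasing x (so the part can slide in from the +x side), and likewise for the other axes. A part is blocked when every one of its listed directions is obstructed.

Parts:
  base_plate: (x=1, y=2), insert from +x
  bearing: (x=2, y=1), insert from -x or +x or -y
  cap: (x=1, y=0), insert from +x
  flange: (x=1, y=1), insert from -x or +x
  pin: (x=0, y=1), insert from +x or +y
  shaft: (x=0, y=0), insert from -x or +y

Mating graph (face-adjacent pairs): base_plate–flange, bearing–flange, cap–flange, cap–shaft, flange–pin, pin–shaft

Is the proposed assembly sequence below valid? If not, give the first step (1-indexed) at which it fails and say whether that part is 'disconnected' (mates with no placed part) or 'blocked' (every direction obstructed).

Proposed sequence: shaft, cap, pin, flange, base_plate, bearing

1. shaft@(0, 0) [-x clear] — {shaft}
2. cap@(1, 0) [+x clear] — {cap, shaft}
3. pin@(0, 1) [+x clear] — {cap, pin, shaft}
4. flange@(1, 1) [+x clear] — {cap, flange, pin, shaft}
5. base_plate@(1, 2) [+x clear] — {base_plate, cap, flange, pin, shaft}
6. bearing@(2, 1) [+x clear] — {base_plate, bearing, cap, flange, pin, shaft}

Valid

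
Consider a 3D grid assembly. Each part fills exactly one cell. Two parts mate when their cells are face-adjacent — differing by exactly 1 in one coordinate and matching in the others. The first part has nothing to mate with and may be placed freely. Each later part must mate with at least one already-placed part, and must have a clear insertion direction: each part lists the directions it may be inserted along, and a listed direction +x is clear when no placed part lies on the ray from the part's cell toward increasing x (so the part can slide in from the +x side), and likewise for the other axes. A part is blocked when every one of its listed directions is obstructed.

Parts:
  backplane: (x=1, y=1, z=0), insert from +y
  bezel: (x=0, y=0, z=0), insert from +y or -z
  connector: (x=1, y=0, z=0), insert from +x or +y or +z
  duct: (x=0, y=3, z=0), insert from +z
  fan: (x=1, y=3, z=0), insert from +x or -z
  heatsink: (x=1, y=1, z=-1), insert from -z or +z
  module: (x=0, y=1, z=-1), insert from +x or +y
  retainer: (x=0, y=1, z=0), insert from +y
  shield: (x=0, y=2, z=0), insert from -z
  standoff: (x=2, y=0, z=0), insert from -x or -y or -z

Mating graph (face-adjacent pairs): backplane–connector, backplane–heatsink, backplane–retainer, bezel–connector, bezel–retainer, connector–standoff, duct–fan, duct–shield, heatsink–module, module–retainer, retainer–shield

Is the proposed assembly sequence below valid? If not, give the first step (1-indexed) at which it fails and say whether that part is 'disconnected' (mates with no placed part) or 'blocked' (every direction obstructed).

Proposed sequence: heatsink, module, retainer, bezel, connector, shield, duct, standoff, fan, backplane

Invalid at step 10 (blocked)

1. heatsink@(1, 1, -1) [-z clear] — {heatsink}
2. module@(0, 1, -1) [+y clear] — {heatsink, module}
3. retainer@(0, 1, 0) [+y clear] — {heatsink, module, retainer}
4. bezel@(0, 0, 0) [-z clear] — {bezel, heatsink, module, retainer}
5. connector@(1, 0, 0) [+x clear] — {bezel, connector, heatsink, module, retainer}
6. shield@(0, 2, 0) [-z clear] — {bezel, connector, heatsink, module, retainer, shield}
7. duct@(0, 3, 0) [+z clear] — {bezel, connector, duct, heatsink, module, retainer, shield}
8. standoff@(2, 0, 0) [-y clear] — {bezel, connector, duct, heatsink, module, retainer, shield, standoff}
9. fan@(1, 3, 0) [+x clear] — {bezel, connector, duct, fan, heatsink, module, retainer, shield, standoff}
10. backplane@(1, 1, 0) — +y all obstructed ⇒ blocked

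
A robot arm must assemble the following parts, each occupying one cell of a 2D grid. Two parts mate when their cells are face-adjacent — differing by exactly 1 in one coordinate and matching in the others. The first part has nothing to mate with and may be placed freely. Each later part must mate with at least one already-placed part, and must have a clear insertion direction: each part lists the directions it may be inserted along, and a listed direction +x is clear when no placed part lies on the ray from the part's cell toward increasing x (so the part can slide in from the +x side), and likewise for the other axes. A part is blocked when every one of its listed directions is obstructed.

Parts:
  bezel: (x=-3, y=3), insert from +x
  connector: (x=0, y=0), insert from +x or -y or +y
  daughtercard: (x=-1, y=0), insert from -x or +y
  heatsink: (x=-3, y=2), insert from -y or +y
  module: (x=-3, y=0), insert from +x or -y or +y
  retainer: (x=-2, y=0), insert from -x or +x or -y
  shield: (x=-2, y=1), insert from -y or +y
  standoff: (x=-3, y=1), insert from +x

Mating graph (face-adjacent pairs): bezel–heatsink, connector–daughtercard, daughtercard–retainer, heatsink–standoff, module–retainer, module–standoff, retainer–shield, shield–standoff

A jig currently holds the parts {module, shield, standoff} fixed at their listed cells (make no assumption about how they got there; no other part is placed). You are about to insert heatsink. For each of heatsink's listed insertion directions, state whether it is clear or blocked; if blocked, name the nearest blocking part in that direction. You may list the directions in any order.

+y: clear; -y: blocked by standoff

-y: nearest on ray is standoff@(-3, 1) ⇒ blocked
+y: ray from heatsink(-3, 2) has no placed part ⇒ clear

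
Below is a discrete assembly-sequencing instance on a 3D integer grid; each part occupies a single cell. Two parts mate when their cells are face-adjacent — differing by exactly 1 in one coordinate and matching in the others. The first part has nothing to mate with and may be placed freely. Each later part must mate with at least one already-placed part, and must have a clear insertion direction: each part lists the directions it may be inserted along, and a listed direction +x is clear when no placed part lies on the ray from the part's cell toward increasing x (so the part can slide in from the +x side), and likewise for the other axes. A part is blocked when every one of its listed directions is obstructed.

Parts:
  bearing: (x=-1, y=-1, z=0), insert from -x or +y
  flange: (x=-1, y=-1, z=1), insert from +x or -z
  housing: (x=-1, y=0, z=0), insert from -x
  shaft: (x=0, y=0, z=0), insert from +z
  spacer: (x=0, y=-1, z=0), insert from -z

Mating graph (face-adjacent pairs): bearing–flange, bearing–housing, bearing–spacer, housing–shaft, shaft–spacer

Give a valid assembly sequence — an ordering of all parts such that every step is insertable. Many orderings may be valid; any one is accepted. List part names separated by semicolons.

1. spacer@(0, -1, 0) [-z clear] — {spacer}
2. bearing@(-1, -1, 0) [-x clear] — {bearing, spacer}
3. flange@(-1, -1, 1) [+x clear] — {bearing, flange, spacer}
4. shaft@(0, 0, 0) [+z clear] — {bearing, flange, shaft, spacer}
5. housing@(-1, 0, 0) [-x clear] — {bearing, flange, housing, shaft, spacer}

spacer; bearing; flange; shaft; housing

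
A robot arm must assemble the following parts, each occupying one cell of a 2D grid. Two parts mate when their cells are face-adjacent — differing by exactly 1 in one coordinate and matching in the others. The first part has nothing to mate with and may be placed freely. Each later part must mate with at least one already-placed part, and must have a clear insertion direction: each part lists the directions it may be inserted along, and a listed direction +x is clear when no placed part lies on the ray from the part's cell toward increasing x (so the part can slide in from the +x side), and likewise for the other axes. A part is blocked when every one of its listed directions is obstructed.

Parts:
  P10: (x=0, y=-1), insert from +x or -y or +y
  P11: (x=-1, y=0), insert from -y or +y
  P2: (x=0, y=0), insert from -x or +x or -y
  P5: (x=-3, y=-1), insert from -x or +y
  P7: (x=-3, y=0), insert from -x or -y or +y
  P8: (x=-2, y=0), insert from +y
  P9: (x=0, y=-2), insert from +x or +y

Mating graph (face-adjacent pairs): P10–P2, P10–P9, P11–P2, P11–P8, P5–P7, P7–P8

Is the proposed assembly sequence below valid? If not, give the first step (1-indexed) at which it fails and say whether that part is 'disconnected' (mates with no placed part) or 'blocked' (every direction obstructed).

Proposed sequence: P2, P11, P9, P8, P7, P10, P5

Invalid at step 3 (disconnected)

1. P2@(0, 0) [-x clear] — {P2}
2. P11@(-1, 0) [-y clear] — {P11, P2}
3. P9@(0, -2) — no placed neighbour ⇒ disconnected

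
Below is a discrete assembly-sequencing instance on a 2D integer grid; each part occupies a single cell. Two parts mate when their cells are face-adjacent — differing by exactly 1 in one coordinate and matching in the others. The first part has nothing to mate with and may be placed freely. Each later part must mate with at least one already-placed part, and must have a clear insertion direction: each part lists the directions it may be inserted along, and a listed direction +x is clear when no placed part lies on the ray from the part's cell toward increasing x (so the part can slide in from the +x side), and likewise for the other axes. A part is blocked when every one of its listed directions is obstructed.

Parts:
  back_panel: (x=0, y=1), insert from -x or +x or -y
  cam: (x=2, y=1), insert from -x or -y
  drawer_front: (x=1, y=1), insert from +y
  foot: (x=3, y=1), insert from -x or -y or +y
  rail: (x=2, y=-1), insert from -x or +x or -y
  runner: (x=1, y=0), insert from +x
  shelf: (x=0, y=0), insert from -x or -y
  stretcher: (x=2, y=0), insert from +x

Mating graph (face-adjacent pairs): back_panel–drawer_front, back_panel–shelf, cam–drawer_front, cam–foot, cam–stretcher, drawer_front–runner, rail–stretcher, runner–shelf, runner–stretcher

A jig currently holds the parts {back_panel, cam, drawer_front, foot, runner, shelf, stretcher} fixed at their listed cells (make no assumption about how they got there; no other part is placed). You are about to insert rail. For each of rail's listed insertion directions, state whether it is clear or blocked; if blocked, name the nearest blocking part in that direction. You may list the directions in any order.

-x: ray from rail(2, -1) has no placed part ⇒ clear
+x: ray from rail(2, -1) has no placed part ⇒ clear
-y: ray from rail(2, -1) has no placed part ⇒ clear

+x: clear; -x: clear; -y: clear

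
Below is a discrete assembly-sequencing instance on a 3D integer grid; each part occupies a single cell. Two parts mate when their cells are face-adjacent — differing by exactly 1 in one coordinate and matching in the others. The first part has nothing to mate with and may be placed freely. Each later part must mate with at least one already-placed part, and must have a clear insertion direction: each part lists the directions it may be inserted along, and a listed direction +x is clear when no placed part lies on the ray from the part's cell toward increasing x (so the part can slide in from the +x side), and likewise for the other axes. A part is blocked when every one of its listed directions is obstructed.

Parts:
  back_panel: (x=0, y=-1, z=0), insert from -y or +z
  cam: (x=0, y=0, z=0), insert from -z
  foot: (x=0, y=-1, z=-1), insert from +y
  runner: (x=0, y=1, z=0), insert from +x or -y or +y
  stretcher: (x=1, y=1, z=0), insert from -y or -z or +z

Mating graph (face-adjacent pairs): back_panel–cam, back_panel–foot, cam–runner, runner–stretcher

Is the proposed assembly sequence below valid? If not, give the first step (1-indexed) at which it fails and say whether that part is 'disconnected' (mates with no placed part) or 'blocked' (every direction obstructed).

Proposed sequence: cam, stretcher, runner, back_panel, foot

1. cam@(0, 0, 0) [-z clear] — {cam}
2. stretcher@(1, 1, 0) — no placed neighbour ⇒ disconnected

Invalid at step 2 (disconnected)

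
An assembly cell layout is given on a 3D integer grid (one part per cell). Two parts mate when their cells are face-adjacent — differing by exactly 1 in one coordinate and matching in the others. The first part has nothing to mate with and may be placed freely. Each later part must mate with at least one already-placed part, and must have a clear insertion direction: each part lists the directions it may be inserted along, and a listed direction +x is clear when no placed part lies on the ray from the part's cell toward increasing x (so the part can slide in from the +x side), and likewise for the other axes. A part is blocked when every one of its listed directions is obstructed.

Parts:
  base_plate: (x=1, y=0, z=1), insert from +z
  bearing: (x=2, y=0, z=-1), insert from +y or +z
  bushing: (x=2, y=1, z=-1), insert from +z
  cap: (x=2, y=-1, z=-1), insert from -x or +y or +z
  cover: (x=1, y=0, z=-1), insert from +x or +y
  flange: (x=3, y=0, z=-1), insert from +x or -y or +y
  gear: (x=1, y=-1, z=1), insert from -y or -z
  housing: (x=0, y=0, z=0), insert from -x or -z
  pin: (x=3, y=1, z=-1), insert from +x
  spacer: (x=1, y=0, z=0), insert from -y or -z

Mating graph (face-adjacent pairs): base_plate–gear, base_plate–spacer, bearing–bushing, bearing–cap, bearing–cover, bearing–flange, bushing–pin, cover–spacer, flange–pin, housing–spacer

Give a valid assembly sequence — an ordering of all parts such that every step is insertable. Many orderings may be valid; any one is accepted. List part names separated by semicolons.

spacer; housing; cover; bearing; flange; cap; base_plate; gear; bushing; pin

1. spacer@(1, 0, 0) [-y clear] — {spacer}
2. housing@(0, 0, 0) [-x clear] — {housing, spacer}
3. cover@(1, 0, -1) [+x clear] — {cover, housing, spacer}
4. bearing@(2, 0, -1) [+y clear] — {bearing, cover, housing, spacer}
5. flange@(3, 0, -1) [+x clear] — {bearing, cover, flange, housing, spacer}
6. cap@(2, -1, -1) [-x clear] — {bearing, cap, cover, flange, housing, spacer}
7. base_plate@(1, 0, 1) [+z clear] — {base_plate, bearing, cap, cover, flange, housing, spacer}
8. gear@(1, -1, 1) [-y clear] — {base_plate, bearing, cap, cover, flange, gear, housing, spacer}
9. bushing@(2, 1, -1) [+z clear] — {base_plate, bearing, bushing, cap, cover, flange, gear, housing, spacer}
10. pin@(3, 1, -1) [+x clear] — {base_plate, bearing, bushing, cap, cover, flange, gear, housing, pin, spacer}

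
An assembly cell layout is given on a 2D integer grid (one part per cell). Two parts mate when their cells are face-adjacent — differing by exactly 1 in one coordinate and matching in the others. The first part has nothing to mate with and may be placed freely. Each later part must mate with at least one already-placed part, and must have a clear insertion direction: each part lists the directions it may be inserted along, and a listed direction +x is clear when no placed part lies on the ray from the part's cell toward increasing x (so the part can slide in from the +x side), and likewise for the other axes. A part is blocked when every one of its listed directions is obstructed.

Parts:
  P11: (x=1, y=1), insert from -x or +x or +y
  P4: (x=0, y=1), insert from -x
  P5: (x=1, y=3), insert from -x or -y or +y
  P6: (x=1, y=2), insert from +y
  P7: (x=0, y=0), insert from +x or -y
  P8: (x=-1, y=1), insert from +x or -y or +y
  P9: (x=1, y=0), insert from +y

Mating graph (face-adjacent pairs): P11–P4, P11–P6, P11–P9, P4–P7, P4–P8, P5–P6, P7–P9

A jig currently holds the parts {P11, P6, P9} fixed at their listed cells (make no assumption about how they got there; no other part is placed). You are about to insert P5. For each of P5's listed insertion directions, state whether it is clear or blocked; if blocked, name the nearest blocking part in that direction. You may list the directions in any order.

-x: ray from P5(1, 3) has no placed part ⇒ clear
-y: nearest on ray is P6@(1, 2) ⇒ blocked
+y: ray from P5(1, 3) has no placed part ⇒ clear

+y: clear; -x: clear; -y: blocked by P6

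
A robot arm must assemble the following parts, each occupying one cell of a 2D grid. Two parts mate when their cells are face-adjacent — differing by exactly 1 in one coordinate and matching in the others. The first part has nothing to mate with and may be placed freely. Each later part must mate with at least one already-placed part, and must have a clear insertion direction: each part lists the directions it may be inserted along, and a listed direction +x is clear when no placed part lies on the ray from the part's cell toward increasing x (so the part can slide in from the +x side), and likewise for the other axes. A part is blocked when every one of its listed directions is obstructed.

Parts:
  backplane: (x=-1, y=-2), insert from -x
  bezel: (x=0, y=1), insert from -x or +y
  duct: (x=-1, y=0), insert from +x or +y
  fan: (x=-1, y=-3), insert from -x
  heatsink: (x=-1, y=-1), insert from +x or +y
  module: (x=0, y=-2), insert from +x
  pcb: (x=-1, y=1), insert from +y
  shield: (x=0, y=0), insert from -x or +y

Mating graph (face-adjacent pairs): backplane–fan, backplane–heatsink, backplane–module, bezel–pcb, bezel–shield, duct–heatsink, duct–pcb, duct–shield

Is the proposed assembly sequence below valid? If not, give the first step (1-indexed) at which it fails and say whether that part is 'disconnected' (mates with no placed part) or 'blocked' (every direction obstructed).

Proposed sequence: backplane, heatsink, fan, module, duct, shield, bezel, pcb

1. backplane@(-1, -2) [-x clear] — {backplane}
2. heatsink@(-1, -1) [+x clear] — {backplane, heatsink}
3. fan@(-1, -3) [-x clear] — {backplane, fan, heatsink}
4. module@(0, -2) [+x clear] — {backplane, fan, heatsink, module}
5. duct@(-1, 0) [+x clear] — {backplane, duct, fan, heatsink, module}
6. shield@(0, 0) [+y clear] — {backplane, duct, fan, heatsink, module, shield}
7. bezel@(0, 1) [-x clear] — {backplane, bezel, duct, fan, heatsink, module, shield}
8. pcb@(-1, 1) [+y clear] — {backplane, bezel, duct, fan, heatsink, module, pcb, shield}

Valid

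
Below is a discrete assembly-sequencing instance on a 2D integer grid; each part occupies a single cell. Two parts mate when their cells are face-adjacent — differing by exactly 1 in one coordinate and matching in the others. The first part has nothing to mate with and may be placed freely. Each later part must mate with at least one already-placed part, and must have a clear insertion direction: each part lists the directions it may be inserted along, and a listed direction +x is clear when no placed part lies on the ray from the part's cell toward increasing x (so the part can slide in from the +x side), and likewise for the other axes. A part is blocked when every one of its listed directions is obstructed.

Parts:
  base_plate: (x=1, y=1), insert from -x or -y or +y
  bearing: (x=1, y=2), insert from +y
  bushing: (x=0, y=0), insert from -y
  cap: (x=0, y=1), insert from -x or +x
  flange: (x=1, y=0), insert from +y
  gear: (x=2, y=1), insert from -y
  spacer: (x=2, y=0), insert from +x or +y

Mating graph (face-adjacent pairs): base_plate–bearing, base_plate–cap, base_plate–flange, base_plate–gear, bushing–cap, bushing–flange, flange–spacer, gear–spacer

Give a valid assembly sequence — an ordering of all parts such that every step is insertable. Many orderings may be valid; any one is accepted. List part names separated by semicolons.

1. bushing@(0, 0) [-y clear] — {bushing}
2. cap@(0, 1) [-x clear] — {bushing, cap}
3. flange@(1, 0) [+y clear] — {bushing, cap, flange}
4. base_plate@(1, 1) [+y clear] — {base_plate, bushing, cap, flange}
5. bearing@(1, 2) [+y clear] — {base_plate, bearing, bushing, cap, flange}
6. gear@(2, 1) [-y clear] — {base_plate, bearing, bushing, cap, flange, gear}
7. spacer@(2, 0) [+x clear] — {base_plate, bearing, bushing, cap, flange, gear, spacer}

bushing; cap; flange; base_plate; bearing; gear; spacer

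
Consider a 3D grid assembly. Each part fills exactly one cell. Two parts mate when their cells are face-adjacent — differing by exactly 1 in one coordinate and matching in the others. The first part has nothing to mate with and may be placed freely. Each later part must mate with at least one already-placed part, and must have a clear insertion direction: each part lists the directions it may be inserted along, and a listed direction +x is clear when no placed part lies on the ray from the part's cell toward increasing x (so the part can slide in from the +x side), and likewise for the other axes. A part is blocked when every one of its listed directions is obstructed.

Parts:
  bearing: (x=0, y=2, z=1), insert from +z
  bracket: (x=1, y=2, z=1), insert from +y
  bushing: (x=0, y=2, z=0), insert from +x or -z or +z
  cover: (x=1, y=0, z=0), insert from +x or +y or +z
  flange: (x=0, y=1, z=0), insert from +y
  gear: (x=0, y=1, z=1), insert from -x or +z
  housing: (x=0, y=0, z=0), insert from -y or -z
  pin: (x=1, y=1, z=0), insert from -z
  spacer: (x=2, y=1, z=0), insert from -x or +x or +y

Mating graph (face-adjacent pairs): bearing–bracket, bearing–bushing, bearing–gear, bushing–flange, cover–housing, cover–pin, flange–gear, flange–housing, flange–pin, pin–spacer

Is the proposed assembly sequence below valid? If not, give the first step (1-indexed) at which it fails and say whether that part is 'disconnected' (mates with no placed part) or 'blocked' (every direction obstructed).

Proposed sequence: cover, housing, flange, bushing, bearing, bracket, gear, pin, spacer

Valid

1. cover@(1, 0, 0) [+x clear] — {cover}
2. housing@(0, 0, 0) [-y clear] — {cover, housing}
3. flange@(0, 1, 0) [+y clear] — {cover, flange, housing}
4. bushing@(0, 2, 0) [+x clear] — {bushing, cover, flange, housing}
5. bearing@(0, 2, 1) [+z clear] — {bearing, bushing, cover, flange, housing}
6. bracket@(1, 2, 1) [+y clear] — {bearing, bracket, bushing, cover, flange, housing}
7. gear@(0, 1, 1) [-x clear] — {bearing, bracket, bushing, cover, flange, gear, housing}
8. pin@(1, 1, 0) [-z clear] — {bearing, bracket, bushing, cover, flange, gear, housing, pin}
9. spacer@(2, 1, 0) [+x clear] — {bearing, bracket, bushing, cover, flange, gear, housing, pin, spacer}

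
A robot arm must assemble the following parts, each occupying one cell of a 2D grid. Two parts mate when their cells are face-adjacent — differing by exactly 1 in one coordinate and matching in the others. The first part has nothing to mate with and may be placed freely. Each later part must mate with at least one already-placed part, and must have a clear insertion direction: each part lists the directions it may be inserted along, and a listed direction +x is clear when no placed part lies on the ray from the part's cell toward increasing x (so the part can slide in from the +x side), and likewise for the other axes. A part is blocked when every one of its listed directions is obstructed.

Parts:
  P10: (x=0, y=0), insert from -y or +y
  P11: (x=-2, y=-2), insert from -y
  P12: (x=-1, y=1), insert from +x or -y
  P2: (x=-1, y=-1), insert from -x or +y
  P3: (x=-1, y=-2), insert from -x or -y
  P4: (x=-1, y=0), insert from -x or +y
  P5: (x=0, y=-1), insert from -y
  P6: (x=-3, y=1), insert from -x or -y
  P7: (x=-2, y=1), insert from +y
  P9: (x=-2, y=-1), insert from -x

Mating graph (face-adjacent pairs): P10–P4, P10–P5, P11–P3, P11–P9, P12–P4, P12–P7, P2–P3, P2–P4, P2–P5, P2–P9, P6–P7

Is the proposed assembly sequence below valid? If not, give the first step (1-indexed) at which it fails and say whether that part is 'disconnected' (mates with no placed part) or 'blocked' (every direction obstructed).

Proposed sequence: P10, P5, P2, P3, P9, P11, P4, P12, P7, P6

1. P10@(0, 0) [-y clear] — {P10}
2. P5@(0, -1) [-y clear] — {P10, P5}
3. P2@(-1, -1) [-x clear] — {P10, P2, P5}
4. P3@(-1, -2) [-x clear] — {P10, P2, P3, P5}
5. P9@(-2, -1) [-x clear] — {P10, P2, P3, P5, P9}
6. P11@(-2, -2) [-y clear] — {P10, P11, P2, P3, P5, P9}
7. P4@(-1, 0) [-x clear] — {P10, P11, P2, P3, P4, P5, P9}
8. P12@(-1, 1) [+x clear] — {P10, P11, P12, P2, P3, P4, P5, P9}
9. P7@(-2, 1) [+y clear] — {P10, P11, P12, P2, P3, P4, P5, P7, P9}
10. P6@(-3, 1) [-x clear] — {P10, P11, P12, P2, P3, P4, P5, P6, P7, P9}

Valid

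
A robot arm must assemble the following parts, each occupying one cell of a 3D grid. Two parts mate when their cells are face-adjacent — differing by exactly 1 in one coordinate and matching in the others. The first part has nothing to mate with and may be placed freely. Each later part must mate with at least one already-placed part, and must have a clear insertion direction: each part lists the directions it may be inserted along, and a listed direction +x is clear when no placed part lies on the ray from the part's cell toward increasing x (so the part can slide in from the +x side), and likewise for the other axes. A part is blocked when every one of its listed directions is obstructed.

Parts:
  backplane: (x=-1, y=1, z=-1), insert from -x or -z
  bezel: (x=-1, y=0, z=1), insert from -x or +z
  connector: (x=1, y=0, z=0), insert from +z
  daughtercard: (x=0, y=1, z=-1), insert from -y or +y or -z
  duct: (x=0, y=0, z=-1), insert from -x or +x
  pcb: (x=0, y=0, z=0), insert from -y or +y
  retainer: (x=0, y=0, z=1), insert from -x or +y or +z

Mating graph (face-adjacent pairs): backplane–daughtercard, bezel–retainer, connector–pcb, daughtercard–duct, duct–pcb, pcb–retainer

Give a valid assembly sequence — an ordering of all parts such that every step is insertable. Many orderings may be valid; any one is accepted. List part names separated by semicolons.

pcb; retainer; duct; connector; bezel; daughtercard; backplane

1. pcb@(0, 0, 0) [-y clear] — {pcb}
2. retainer@(0, 0, 1) [-x clear] — {pcb, retainer}
3. duct@(0, 0, -1) [-x clear] — {duct, pcb, retainer}
4. connector@(1, 0, 0) [+z clear] — {connector, duct, pcb, retainer}
5. bezel@(-1, 0, 1) [-x clear] — {bezel, connector, duct, pcb, retainer}
6. daughtercard@(0, 1, -1) [+y clear] — {bezel, connector, daughtercard, duct, pcb, retainer}
7. backplane@(-1, 1, -1) [-x clear] — {backplane, bezel, connector, daughtercard, duct, pcb, retainer}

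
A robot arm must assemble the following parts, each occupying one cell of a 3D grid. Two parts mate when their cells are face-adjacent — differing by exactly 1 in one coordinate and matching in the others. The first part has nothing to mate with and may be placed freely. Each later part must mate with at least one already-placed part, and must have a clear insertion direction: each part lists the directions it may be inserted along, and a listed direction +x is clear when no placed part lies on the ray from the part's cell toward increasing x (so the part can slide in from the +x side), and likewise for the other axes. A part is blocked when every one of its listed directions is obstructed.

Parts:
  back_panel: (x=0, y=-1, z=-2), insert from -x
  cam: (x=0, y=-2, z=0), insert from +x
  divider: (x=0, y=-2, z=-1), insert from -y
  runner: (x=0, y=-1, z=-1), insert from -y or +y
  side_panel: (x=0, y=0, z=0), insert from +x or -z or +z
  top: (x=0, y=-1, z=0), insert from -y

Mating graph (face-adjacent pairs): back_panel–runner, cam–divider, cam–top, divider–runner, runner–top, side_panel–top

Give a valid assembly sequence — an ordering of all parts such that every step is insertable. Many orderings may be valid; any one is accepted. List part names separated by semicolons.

back_panel; runner; divider; top; cam; side_panel

1. back_panel@(0, -1, -2) [-x clear] — {back_panel}
2. runner@(0, -1, -1) [-y clear] — {back_panel, runner}
3. divider@(0, -2, -1) [-y clear] — {back_panel, divider, runner}
4. top@(0, -1, 0) [-y clear] — {back_panel, divider, runner, top}
5. cam@(0, -2, 0) [+x clear] — {back_panel, cam, divider, runner, top}
6. side_panel@(0, 0, 0) [+x clear] — {back_panel, cam, divider, runner, side_panel, top}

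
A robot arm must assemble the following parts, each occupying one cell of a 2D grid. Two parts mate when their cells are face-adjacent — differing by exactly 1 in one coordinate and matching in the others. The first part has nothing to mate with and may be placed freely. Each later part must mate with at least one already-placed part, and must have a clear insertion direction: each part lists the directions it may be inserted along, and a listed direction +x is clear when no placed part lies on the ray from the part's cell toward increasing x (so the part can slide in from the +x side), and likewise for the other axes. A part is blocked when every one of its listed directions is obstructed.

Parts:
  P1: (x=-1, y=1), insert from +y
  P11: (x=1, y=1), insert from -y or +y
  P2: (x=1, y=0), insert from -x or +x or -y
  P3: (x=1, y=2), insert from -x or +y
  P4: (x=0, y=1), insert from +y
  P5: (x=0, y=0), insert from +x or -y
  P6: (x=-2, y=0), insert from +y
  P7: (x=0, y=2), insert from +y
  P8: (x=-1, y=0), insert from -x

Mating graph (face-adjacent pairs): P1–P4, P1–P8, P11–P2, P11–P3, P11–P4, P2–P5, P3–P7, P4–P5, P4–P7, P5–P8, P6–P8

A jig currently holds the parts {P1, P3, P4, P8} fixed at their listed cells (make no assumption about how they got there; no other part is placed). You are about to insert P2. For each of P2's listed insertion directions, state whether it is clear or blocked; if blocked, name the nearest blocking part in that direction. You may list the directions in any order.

+x: clear; -x: blocked by P8; -y: clear

-x: nearest on ray is P8@(-1, 0) ⇒ blocked
+x: ray from P2(1, 0) has no placed part ⇒ clear
-y: ray from P2(1, 0) has no placed part ⇒ clear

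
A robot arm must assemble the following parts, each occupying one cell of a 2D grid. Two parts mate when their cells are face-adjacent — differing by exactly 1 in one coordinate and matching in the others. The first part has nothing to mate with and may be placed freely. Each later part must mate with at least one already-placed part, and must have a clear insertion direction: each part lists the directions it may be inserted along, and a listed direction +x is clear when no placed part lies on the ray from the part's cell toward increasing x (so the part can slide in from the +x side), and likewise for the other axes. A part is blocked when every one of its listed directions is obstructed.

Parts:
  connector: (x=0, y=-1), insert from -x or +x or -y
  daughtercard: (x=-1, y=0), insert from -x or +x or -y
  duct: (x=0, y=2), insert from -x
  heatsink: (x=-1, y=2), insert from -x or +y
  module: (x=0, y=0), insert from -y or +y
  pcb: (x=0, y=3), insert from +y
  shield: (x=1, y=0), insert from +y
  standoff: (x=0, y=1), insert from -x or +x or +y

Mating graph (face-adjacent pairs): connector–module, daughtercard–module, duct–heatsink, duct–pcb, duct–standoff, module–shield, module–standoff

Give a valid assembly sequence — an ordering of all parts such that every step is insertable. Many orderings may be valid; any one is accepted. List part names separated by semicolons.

daughtercard; module; connector; shield; standoff; duct; heatsink; pcb

1. daughtercard@(-1, 0) [-x clear] — {daughtercard}
2. module@(0, 0) [-y clear] — {daughtercard, module}
3. connector@(0, -1) [-x clear] — {connector, daughtercard, module}
4. shield@(1, 0) [+y clear] — {connector, daughtercard, module, shield}
5. standoff@(0, 1) [-x clear] — {connector, daughtercard, module, shield, standoff}
6. duct@(0, 2) [-x clear] — {connector, daughtercard, duct, module, shield, standoff}
7. heatsink@(-1, 2) [-x clear] — {connector, daughtercard, duct, heatsink, module, shield, standoff}
8. pcb@(0, 3) [+y clear] — {connector, daughtercard, duct, heatsink, module, pcb, shield, standoff}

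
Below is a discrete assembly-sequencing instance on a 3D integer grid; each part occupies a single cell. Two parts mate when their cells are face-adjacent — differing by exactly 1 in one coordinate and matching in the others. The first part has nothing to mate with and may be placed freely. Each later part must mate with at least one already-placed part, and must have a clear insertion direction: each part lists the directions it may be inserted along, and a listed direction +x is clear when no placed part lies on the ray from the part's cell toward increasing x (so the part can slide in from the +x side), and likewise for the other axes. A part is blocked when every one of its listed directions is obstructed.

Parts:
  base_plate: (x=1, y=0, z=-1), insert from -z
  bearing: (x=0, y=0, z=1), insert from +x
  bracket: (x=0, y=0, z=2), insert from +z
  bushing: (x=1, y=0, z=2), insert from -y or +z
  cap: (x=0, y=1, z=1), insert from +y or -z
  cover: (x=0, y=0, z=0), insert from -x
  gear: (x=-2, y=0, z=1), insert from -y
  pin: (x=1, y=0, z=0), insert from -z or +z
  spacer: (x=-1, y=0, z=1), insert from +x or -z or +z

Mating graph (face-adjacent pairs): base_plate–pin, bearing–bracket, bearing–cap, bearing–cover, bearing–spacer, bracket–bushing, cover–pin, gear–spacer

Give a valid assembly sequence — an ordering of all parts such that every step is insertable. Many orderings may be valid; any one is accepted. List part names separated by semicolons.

1. gear@(-2, 0, 1) [-y clear] — {gear}
2. spacer@(-1, 0, 1) [+x clear] — {gear, spacer}
3. bearing@(0, 0, 1) [+x clear] — {bearing, gear, spacer}
4. cap@(0, 1, 1) [+y clear] — {bearing, cap, gear, spacer}
5. bracket@(0, 0, 2) [+z clear] — {bearing, bracket, cap, gear, spacer}
6. bushing@(1, 0, 2) [-y clear] — {bearing, bracket, bushing, cap, gear, spacer}
7. cover@(0, 0, 0) [-x clear] — {bearing, bracket, bushing, cap, cover, gear, spacer}
8. pin@(1, 0, 0) [-z clear] — {bearing, bracket, bushing, cap, cover, gear, pin, spacer}
9. base_plate@(1, 0, -1) [-z clear] — {base_plate, bearing, bracket, bushing, cap, cover, gear, pin, spacer}

gear; spacer; bearing; cap; bracket; bushing; cover; pin; base_plate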